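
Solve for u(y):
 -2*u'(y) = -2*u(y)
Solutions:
 u(y) = C1*exp(y)


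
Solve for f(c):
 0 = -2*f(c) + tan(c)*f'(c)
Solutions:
 f(c) = C1*sin(c)^2


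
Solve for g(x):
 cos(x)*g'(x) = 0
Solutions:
 g(x) = C1


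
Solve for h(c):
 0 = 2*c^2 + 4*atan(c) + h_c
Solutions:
 h(c) = C1 - 2*c^3/3 - 4*c*atan(c) + 2*log(c^2 + 1)


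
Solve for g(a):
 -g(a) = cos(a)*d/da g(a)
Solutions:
 g(a) = C1*sqrt(sin(a) - 1)/sqrt(sin(a) + 1)


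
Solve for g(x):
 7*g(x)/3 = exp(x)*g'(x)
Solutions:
 g(x) = C1*exp(-7*exp(-x)/3)


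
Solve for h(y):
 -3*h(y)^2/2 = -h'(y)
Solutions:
 h(y) = -2/(C1 + 3*y)


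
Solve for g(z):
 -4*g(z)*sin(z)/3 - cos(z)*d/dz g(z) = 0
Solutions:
 g(z) = C1*cos(z)^(4/3)


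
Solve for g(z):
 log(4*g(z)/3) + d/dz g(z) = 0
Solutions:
 Integral(1/(log(_y) - log(3) + 2*log(2)), (_y, g(z))) = C1 - z


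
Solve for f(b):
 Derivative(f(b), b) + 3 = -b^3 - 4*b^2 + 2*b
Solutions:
 f(b) = C1 - b^4/4 - 4*b^3/3 + b^2 - 3*b


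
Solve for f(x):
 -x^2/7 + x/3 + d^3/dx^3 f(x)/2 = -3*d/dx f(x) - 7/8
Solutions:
 f(x) = C1 + C2*sin(sqrt(6)*x) + C3*cos(sqrt(6)*x) + x^3/63 - x^2/18 - 155*x/504


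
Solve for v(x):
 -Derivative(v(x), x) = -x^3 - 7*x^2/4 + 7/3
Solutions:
 v(x) = C1 + x^4/4 + 7*x^3/12 - 7*x/3


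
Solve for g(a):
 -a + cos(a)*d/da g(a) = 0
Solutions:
 g(a) = C1 + Integral(a/cos(a), a)


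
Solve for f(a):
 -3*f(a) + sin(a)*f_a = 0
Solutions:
 f(a) = C1*(cos(a) - 1)^(3/2)/(cos(a) + 1)^(3/2)


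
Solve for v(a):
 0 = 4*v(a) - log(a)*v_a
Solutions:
 v(a) = C1*exp(4*li(a))


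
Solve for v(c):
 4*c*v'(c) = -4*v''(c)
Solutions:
 v(c) = C1 + C2*erf(sqrt(2)*c/2)


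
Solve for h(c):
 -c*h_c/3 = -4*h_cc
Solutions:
 h(c) = C1 + C2*erfi(sqrt(6)*c/12)


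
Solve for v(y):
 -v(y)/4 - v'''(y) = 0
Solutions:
 v(y) = C3*exp(-2^(1/3)*y/2) + (C1*sin(2^(1/3)*sqrt(3)*y/4) + C2*cos(2^(1/3)*sqrt(3)*y/4))*exp(2^(1/3)*y/4)


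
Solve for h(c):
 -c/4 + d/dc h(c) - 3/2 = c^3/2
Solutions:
 h(c) = C1 + c^4/8 + c^2/8 + 3*c/2


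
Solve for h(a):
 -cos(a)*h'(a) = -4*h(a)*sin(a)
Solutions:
 h(a) = C1/cos(a)^4


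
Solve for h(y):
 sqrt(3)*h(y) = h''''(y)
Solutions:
 h(y) = C1*exp(-3^(1/8)*y) + C2*exp(3^(1/8)*y) + C3*sin(3^(1/8)*y) + C4*cos(3^(1/8)*y)


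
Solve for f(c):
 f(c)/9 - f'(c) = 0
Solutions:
 f(c) = C1*exp(c/9)


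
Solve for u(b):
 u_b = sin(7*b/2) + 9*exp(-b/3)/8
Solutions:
 u(b) = C1 - 2*cos(7*b/2)/7 - 27*exp(-b/3)/8


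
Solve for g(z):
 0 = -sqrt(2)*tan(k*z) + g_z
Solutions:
 g(z) = C1 + sqrt(2)*Piecewise((-log(cos(k*z))/k, Ne(k, 0)), (0, True))


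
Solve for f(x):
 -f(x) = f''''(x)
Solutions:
 f(x) = (C1*sin(sqrt(2)*x/2) + C2*cos(sqrt(2)*x/2))*exp(-sqrt(2)*x/2) + (C3*sin(sqrt(2)*x/2) + C4*cos(sqrt(2)*x/2))*exp(sqrt(2)*x/2)


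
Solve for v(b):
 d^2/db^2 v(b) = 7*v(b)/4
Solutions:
 v(b) = C1*exp(-sqrt(7)*b/2) + C2*exp(sqrt(7)*b/2)


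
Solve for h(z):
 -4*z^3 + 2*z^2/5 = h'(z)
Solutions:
 h(z) = C1 - z^4 + 2*z^3/15


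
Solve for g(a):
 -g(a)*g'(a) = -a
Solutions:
 g(a) = -sqrt(C1 + a^2)
 g(a) = sqrt(C1 + a^2)


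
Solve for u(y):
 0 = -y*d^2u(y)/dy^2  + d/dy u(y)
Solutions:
 u(y) = C1 + C2*y^2


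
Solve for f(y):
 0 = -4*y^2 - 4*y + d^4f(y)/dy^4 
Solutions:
 f(y) = C1 + C2*y + C3*y^2 + C4*y^3 + y^6/90 + y^5/30


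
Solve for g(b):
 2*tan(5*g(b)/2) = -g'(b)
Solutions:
 g(b) = -2*asin(C1*exp(-5*b))/5 + 2*pi/5
 g(b) = 2*asin(C1*exp(-5*b))/5


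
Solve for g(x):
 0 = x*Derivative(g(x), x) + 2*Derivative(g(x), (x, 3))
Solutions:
 g(x) = C1 + Integral(C2*airyai(-2^(2/3)*x/2) + C3*airybi(-2^(2/3)*x/2), x)


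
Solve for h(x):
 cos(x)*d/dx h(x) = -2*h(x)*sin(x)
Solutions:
 h(x) = C1*cos(x)^2


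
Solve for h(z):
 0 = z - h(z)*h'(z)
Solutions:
 h(z) = -sqrt(C1 + z^2)
 h(z) = sqrt(C1 + z^2)


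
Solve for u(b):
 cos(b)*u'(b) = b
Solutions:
 u(b) = C1 + Integral(b/cos(b), b)


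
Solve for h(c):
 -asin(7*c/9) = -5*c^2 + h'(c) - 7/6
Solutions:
 h(c) = C1 + 5*c^3/3 - c*asin(7*c/9) + 7*c/6 - sqrt(81 - 49*c^2)/7


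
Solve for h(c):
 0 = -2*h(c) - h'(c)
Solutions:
 h(c) = C1*exp(-2*c)


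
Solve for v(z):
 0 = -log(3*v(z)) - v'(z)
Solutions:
 Integral(1/(log(_y) + log(3)), (_y, v(z))) = C1 - z


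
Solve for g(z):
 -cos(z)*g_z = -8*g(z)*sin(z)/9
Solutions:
 g(z) = C1/cos(z)^(8/9)


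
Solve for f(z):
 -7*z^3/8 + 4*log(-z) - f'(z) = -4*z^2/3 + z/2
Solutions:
 f(z) = C1 - 7*z^4/32 + 4*z^3/9 - z^2/4 + 4*z*log(-z) - 4*z


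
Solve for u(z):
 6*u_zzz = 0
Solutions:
 u(z) = C1 + C2*z + C3*z^2


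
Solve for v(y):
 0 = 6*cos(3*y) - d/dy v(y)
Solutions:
 v(y) = C1 + 2*sin(3*y)


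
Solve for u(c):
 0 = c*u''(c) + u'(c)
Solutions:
 u(c) = C1 + C2*log(c)


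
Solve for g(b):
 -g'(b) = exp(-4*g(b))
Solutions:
 g(b) = log(-I*(C1 - 4*b)^(1/4))
 g(b) = log(I*(C1 - 4*b)^(1/4))
 g(b) = log(-(C1 - 4*b)^(1/4))
 g(b) = log(C1 - 4*b)/4


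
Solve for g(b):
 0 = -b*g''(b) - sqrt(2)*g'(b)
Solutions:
 g(b) = C1 + C2*b^(1 - sqrt(2))


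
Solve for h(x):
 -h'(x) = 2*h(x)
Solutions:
 h(x) = C1*exp(-2*x)


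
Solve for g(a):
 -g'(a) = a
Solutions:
 g(a) = C1 - a^2/2


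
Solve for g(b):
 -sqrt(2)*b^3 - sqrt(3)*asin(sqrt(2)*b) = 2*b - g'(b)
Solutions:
 g(b) = C1 + sqrt(2)*b^4/4 + b^2 + sqrt(3)*(b*asin(sqrt(2)*b) + sqrt(2)*sqrt(1 - 2*b^2)/2)


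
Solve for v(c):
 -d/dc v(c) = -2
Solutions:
 v(c) = C1 + 2*c


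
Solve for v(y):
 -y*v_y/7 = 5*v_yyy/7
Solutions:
 v(y) = C1 + Integral(C2*airyai(-5^(2/3)*y/5) + C3*airybi(-5^(2/3)*y/5), y)


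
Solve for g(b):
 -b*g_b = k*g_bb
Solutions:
 g(b) = C1 + C2*sqrt(k)*erf(sqrt(2)*b*sqrt(1/k)/2)


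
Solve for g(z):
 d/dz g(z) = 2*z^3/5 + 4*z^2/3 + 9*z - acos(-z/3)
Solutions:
 g(z) = C1 + z^4/10 + 4*z^3/9 + 9*z^2/2 - z*acos(-z/3) - sqrt(9 - z^2)


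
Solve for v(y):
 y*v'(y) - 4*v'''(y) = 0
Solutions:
 v(y) = C1 + Integral(C2*airyai(2^(1/3)*y/2) + C3*airybi(2^(1/3)*y/2), y)


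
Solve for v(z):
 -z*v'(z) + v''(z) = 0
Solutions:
 v(z) = C1 + C2*erfi(sqrt(2)*z/2)


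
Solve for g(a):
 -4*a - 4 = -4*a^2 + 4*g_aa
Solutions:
 g(a) = C1 + C2*a + a^4/12 - a^3/6 - a^2/2


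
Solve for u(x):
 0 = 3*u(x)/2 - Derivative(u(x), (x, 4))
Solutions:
 u(x) = C1*exp(-2^(3/4)*3^(1/4)*x/2) + C2*exp(2^(3/4)*3^(1/4)*x/2) + C3*sin(2^(3/4)*3^(1/4)*x/2) + C4*cos(2^(3/4)*3^(1/4)*x/2)


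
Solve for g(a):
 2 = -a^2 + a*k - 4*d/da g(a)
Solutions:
 g(a) = C1 - a^3/12 + a^2*k/8 - a/2


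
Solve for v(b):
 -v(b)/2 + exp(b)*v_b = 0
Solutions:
 v(b) = C1*exp(-exp(-b)/2)


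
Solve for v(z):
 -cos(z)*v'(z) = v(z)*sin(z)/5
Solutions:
 v(z) = C1*cos(z)^(1/5)


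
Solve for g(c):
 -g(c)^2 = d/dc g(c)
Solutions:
 g(c) = 1/(C1 + c)


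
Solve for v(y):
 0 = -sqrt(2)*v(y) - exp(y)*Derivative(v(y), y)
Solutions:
 v(y) = C1*exp(sqrt(2)*exp(-y))


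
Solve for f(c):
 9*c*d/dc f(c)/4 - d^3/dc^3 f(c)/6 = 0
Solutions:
 f(c) = C1 + Integral(C2*airyai(3*2^(2/3)*c/2) + C3*airybi(3*2^(2/3)*c/2), c)


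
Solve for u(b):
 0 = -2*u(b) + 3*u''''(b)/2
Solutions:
 u(b) = C1*exp(-sqrt(2)*3^(3/4)*b/3) + C2*exp(sqrt(2)*3^(3/4)*b/3) + C3*sin(sqrt(2)*3^(3/4)*b/3) + C4*cos(sqrt(2)*3^(3/4)*b/3)


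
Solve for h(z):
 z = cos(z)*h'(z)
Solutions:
 h(z) = C1 + Integral(z/cos(z), z)


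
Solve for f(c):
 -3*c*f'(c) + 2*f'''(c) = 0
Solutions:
 f(c) = C1 + Integral(C2*airyai(2^(2/3)*3^(1/3)*c/2) + C3*airybi(2^(2/3)*3^(1/3)*c/2), c)


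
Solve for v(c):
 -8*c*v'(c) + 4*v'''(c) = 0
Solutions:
 v(c) = C1 + Integral(C2*airyai(2^(1/3)*c) + C3*airybi(2^(1/3)*c), c)


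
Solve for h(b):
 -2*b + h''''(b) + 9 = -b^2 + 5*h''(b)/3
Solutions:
 h(b) = C1 + C2*b + C3*exp(-sqrt(15)*b/3) + C4*exp(sqrt(15)*b/3) + b^4/20 - b^3/5 + 153*b^2/50


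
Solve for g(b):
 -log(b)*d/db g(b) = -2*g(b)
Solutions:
 g(b) = C1*exp(2*li(b))


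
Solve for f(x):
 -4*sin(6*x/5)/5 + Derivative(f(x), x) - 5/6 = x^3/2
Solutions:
 f(x) = C1 + x^4/8 + 5*x/6 - 2*cos(6*x/5)/3


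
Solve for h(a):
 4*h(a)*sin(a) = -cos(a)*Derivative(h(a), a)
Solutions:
 h(a) = C1*cos(a)^4


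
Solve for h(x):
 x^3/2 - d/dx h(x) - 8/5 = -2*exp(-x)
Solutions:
 h(x) = C1 + x^4/8 - 8*x/5 - 2*exp(-x)


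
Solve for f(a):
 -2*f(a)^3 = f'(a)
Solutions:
 f(a) = -sqrt(2)*sqrt(-1/(C1 - 2*a))/2
 f(a) = sqrt(2)*sqrt(-1/(C1 - 2*a))/2


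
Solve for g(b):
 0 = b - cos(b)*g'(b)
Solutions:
 g(b) = C1 + Integral(b/cos(b), b)


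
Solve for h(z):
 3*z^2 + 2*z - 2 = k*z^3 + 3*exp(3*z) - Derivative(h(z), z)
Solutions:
 h(z) = C1 + k*z^4/4 - z^3 - z^2 + 2*z + exp(3*z)


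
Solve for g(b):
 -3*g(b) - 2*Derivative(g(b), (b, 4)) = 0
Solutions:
 g(b) = (C1*sin(6^(1/4)*b/2) + C2*cos(6^(1/4)*b/2))*exp(-6^(1/4)*b/2) + (C3*sin(6^(1/4)*b/2) + C4*cos(6^(1/4)*b/2))*exp(6^(1/4)*b/2)


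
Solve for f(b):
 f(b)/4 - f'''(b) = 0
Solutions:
 f(b) = C3*exp(2^(1/3)*b/2) + (C1*sin(2^(1/3)*sqrt(3)*b/4) + C2*cos(2^(1/3)*sqrt(3)*b/4))*exp(-2^(1/3)*b/4)


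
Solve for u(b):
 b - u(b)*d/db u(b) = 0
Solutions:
 u(b) = -sqrt(C1 + b^2)
 u(b) = sqrt(C1 + b^2)


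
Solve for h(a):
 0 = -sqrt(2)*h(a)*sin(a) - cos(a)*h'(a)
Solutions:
 h(a) = C1*cos(a)^(sqrt(2))


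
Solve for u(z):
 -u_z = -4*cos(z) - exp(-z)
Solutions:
 u(z) = C1 + 4*sin(z) - exp(-z)


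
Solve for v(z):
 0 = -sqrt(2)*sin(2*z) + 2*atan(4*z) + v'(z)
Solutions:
 v(z) = C1 - 2*z*atan(4*z) + log(16*z^2 + 1)/4 - sqrt(2)*cos(2*z)/2


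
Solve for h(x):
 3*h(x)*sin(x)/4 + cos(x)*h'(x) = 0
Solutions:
 h(x) = C1*cos(x)^(3/4)


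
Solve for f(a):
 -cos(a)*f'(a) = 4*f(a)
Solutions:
 f(a) = C1*(sin(a)^2 - 2*sin(a) + 1)/(sin(a)^2 + 2*sin(a) + 1)


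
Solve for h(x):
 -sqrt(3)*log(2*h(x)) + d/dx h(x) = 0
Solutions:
 -sqrt(3)*Integral(1/(log(_y) + log(2)), (_y, h(x)))/3 = C1 - x


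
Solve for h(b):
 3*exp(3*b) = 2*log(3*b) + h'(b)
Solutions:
 h(b) = C1 - 2*b*log(b) + 2*b*(1 - log(3)) + exp(3*b)


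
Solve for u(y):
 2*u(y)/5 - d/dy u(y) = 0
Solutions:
 u(y) = C1*exp(2*y/5)


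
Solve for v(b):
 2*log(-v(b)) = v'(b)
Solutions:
 -li(-v(b)) = C1 + 2*b


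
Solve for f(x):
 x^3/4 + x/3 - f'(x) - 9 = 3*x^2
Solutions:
 f(x) = C1 + x^4/16 - x^3 + x^2/6 - 9*x


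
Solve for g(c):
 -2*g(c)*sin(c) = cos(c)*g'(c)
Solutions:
 g(c) = C1*cos(c)^2


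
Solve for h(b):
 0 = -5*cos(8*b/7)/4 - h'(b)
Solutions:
 h(b) = C1 - 35*sin(8*b/7)/32


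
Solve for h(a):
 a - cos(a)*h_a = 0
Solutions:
 h(a) = C1 + Integral(a/cos(a), a)


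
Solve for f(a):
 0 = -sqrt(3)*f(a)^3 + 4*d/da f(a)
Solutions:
 f(a) = -sqrt(2)*sqrt(-1/(C1 + sqrt(3)*a))
 f(a) = sqrt(2)*sqrt(-1/(C1 + sqrt(3)*a))


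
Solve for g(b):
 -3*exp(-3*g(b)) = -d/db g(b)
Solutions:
 g(b) = log(C1 + 9*b)/3
 g(b) = log((-3^(1/3) - 3^(5/6)*I)*(C1 + 3*b)^(1/3)/2)
 g(b) = log((-3^(1/3) + 3^(5/6)*I)*(C1 + 3*b)^(1/3)/2)


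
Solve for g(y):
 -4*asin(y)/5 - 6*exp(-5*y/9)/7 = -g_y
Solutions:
 g(y) = C1 + 4*y*asin(y)/5 + 4*sqrt(1 - y^2)/5 - 54*exp(-5*y/9)/35


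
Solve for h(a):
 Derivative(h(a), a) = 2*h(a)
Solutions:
 h(a) = C1*exp(2*a)


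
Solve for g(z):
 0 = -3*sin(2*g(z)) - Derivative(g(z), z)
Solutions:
 g(z) = pi - acos((-C1 - exp(12*z))/(C1 - exp(12*z)))/2
 g(z) = acos((-C1 - exp(12*z))/(C1 - exp(12*z)))/2


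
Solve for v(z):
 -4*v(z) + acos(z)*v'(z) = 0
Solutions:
 v(z) = C1*exp(4*Integral(1/acos(z), z))


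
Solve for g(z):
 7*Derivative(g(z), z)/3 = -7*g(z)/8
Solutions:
 g(z) = C1*exp(-3*z/8)


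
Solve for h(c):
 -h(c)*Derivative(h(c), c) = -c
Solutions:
 h(c) = -sqrt(C1 + c^2)
 h(c) = sqrt(C1 + c^2)


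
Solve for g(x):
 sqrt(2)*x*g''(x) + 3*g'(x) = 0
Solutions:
 g(x) = C1 + C2*x^(1 - 3*sqrt(2)/2)


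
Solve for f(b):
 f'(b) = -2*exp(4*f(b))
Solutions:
 f(b) = log(-I*(1/(C1 + 8*b))^(1/4))
 f(b) = log(I*(1/(C1 + 8*b))^(1/4))
 f(b) = log(-(1/(C1 + 8*b))^(1/4))
 f(b) = log(1/(C1 + 8*b))/4


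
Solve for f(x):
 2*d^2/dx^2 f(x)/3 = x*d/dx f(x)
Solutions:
 f(x) = C1 + C2*erfi(sqrt(3)*x/2)


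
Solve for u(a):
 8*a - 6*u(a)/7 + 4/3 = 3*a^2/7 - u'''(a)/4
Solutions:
 u(a) = C3*exp(2*3^(1/3)*7^(2/3)*a/7) - a^2/2 + 28*a/3 + (C1*sin(3^(5/6)*7^(2/3)*a/7) + C2*cos(3^(5/6)*7^(2/3)*a/7))*exp(-3^(1/3)*7^(2/3)*a/7) + 14/9


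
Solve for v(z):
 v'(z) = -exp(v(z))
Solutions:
 v(z) = log(1/(C1 + z))


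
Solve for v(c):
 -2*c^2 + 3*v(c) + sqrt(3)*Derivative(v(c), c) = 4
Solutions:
 v(c) = C1*exp(-sqrt(3)*c) + 2*c^2/3 - 4*sqrt(3)*c/9 + 16/9


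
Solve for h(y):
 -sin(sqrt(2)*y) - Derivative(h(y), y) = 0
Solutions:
 h(y) = C1 + sqrt(2)*cos(sqrt(2)*y)/2


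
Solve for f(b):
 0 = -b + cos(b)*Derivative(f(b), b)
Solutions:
 f(b) = C1 + Integral(b/cos(b), b)


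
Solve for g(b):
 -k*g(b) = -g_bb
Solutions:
 g(b) = C1*exp(-b*sqrt(k)) + C2*exp(b*sqrt(k))


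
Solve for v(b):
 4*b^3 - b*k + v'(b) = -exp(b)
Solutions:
 v(b) = C1 - b^4 + b^2*k/2 - exp(b)


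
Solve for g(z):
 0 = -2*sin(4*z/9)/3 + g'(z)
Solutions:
 g(z) = C1 - 3*cos(4*z/9)/2


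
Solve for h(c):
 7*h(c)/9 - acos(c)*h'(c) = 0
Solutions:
 h(c) = C1*exp(7*Integral(1/acos(c), c)/9)


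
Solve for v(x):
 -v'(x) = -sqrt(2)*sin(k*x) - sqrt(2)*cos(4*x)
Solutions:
 v(x) = C1 + sqrt(2)*sin(4*x)/4 - sqrt(2)*cos(k*x)/k


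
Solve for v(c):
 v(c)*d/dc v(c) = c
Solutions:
 v(c) = -sqrt(C1 + c^2)
 v(c) = sqrt(C1 + c^2)


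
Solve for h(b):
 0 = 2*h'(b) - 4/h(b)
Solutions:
 h(b) = -sqrt(C1 + 4*b)
 h(b) = sqrt(C1 + 4*b)


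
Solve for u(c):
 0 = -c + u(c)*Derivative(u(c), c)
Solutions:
 u(c) = -sqrt(C1 + c^2)
 u(c) = sqrt(C1 + c^2)


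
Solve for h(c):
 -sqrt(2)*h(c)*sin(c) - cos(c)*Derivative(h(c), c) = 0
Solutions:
 h(c) = C1*cos(c)^(sqrt(2))


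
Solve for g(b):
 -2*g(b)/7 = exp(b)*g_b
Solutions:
 g(b) = C1*exp(2*exp(-b)/7)


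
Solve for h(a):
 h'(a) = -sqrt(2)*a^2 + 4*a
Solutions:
 h(a) = C1 - sqrt(2)*a^3/3 + 2*a^2


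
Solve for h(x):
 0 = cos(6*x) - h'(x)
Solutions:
 h(x) = C1 + sin(6*x)/6


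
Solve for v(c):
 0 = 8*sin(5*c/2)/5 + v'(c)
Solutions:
 v(c) = C1 + 16*cos(5*c/2)/25


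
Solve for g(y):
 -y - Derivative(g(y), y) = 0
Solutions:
 g(y) = C1 - y^2/2


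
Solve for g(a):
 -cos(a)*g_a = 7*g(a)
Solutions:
 g(a) = C1*sqrt(sin(a) - 1)*(sin(a)^3 - 3*sin(a)^2 + 3*sin(a) - 1)/(sqrt(sin(a) + 1)*(sin(a)^3 + 3*sin(a)^2 + 3*sin(a) + 1))


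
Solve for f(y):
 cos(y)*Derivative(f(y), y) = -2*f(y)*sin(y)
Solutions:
 f(y) = C1*cos(y)^2


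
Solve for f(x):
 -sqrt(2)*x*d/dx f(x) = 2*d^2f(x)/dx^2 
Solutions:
 f(x) = C1 + C2*erf(2^(1/4)*x/2)


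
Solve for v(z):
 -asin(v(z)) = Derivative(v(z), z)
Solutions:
 Integral(1/asin(_y), (_y, v(z))) = C1 - z


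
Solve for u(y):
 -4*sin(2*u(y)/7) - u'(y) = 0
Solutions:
 4*y + 7*log(cos(2*u(y)/7) - 1)/4 - 7*log(cos(2*u(y)/7) + 1)/4 = C1


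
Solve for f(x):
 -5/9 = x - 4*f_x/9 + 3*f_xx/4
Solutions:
 f(x) = C1 + C2*exp(16*x/27) + 9*x^2/8 + 323*x/64


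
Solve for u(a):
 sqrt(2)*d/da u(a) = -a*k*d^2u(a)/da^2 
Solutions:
 u(a) = C1 + a^(((re(k) - sqrt(2))*re(k) + im(k)^2)/(re(k)^2 + im(k)^2))*(C2*sin(sqrt(2)*log(a)*Abs(im(k))/(re(k)^2 + im(k)^2)) + C3*cos(sqrt(2)*log(a)*im(k)/(re(k)^2 + im(k)^2)))


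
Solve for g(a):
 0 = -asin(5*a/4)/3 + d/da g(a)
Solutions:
 g(a) = C1 + a*asin(5*a/4)/3 + sqrt(16 - 25*a^2)/15


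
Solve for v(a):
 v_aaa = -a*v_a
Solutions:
 v(a) = C1 + Integral(C2*airyai(-a) + C3*airybi(-a), a)


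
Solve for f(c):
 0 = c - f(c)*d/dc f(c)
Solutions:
 f(c) = -sqrt(C1 + c^2)
 f(c) = sqrt(C1 + c^2)


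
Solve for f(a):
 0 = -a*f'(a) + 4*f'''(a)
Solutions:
 f(a) = C1 + Integral(C2*airyai(2^(1/3)*a/2) + C3*airybi(2^(1/3)*a/2), a)


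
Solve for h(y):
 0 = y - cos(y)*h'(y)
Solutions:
 h(y) = C1 + Integral(y/cos(y), y)


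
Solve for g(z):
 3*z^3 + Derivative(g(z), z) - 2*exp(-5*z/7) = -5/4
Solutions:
 g(z) = C1 - 3*z^4/4 - 5*z/4 - 14*exp(-5*z/7)/5


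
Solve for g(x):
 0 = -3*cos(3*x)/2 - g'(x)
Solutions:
 g(x) = C1 - sin(3*x)/2


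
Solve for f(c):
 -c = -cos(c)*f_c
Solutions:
 f(c) = C1 + Integral(c/cos(c), c)


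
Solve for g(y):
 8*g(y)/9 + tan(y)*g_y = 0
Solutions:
 g(y) = C1/sin(y)^(8/9)


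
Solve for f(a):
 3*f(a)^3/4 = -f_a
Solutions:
 f(a) = -sqrt(2)*sqrt(-1/(C1 - 3*a))
 f(a) = sqrt(2)*sqrt(-1/(C1 - 3*a))


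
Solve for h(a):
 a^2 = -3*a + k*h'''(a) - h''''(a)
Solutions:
 h(a) = C1 + C2*a + C3*a^2 + C4*exp(a*k) + a^5/(60*k) + a^4*(3 + 2/k)/(24*k) + a^3*(3 + 2/k)/(6*k^2)


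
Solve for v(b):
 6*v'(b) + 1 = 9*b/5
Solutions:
 v(b) = C1 + 3*b^2/20 - b/6


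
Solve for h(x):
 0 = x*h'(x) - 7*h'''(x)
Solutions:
 h(x) = C1 + Integral(C2*airyai(7^(2/3)*x/7) + C3*airybi(7^(2/3)*x/7), x)


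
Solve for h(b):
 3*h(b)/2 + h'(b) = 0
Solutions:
 h(b) = C1*exp(-3*b/2)


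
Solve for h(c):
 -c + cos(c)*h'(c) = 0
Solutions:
 h(c) = C1 + Integral(c/cos(c), c)


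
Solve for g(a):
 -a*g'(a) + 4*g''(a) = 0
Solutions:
 g(a) = C1 + C2*erfi(sqrt(2)*a/4)


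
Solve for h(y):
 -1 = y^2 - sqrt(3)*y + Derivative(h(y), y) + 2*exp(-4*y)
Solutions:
 h(y) = C1 - y^3/3 + sqrt(3)*y^2/2 - y + exp(-4*y)/2


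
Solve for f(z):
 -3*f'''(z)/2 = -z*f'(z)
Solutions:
 f(z) = C1 + Integral(C2*airyai(2^(1/3)*3^(2/3)*z/3) + C3*airybi(2^(1/3)*3^(2/3)*z/3), z)


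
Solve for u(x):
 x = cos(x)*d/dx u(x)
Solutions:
 u(x) = C1 + Integral(x/cos(x), x)


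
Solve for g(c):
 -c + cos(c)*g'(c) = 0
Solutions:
 g(c) = C1 + Integral(c/cos(c), c)


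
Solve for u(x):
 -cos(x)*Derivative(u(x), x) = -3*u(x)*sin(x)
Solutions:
 u(x) = C1/cos(x)^3


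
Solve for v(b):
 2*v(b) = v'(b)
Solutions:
 v(b) = C1*exp(2*b)


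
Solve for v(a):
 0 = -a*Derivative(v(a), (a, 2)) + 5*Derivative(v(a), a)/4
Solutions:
 v(a) = C1 + C2*a^(9/4)


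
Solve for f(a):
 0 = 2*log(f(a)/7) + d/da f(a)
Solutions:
 -Integral(1/(-log(_y) + log(7)), (_y, f(a)))/2 = C1 - a


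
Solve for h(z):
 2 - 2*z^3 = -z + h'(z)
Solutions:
 h(z) = C1 - z^4/2 + z^2/2 + 2*z


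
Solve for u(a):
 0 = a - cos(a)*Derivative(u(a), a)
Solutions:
 u(a) = C1 + Integral(a/cos(a), a)


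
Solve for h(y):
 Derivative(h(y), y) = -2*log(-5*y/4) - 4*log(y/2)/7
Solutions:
 h(y) = C1 - 18*y*log(y)/7 + y*(-2*log(5) + 18/7 + 32*log(2)/7 - 2*I*pi)


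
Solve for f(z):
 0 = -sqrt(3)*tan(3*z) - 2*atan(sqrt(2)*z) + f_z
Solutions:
 f(z) = C1 + 2*z*atan(sqrt(2)*z) - sqrt(2)*log(2*z^2 + 1)/2 - sqrt(3)*log(cos(3*z))/3


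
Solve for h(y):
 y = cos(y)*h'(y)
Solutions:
 h(y) = C1 + Integral(y/cos(y), y)


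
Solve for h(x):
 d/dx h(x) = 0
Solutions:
 h(x) = C1


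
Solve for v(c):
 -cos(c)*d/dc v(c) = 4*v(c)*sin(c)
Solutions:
 v(c) = C1*cos(c)^4


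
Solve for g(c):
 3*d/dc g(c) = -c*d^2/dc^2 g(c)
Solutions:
 g(c) = C1 + C2/c^2


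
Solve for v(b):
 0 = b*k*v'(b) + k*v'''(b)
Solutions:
 v(b) = C1 + Integral(C2*airyai(-b) + C3*airybi(-b), b)


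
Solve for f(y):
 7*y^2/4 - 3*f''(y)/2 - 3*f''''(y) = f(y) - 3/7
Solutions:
 f(y) = 7*y^2/4 + (C1*sin(3^(3/4)*y*cos(atan(sqrt(39)/3)/2)/3) + C2*cos(3^(3/4)*y*cos(atan(sqrt(39)/3)/2)/3))*exp(-3^(3/4)*y*sin(atan(sqrt(39)/3)/2)/3) + (C3*sin(3^(3/4)*y*cos(atan(sqrt(39)/3)/2)/3) + C4*cos(3^(3/4)*y*cos(atan(sqrt(39)/3)/2)/3))*exp(3^(3/4)*y*sin(atan(sqrt(39)/3)/2)/3) - 135/28


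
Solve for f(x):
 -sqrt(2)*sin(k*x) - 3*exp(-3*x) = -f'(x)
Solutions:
 f(x) = C1 - exp(-3*x) - sqrt(2)*cos(k*x)/k


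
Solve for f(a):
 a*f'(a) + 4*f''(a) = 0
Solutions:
 f(a) = C1 + C2*erf(sqrt(2)*a/4)


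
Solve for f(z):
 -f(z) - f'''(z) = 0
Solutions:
 f(z) = C3*exp(-z) + (C1*sin(sqrt(3)*z/2) + C2*cos(sqrt(3)*z/2))*exp(z/2)


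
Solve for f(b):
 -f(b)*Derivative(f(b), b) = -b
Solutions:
 f(b) = -sqrt(C1 + b^2)
 f(b) = sqrt(C1 + b^2)


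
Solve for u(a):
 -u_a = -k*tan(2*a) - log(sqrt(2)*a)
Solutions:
 u(a) = C1 + a*log(a) - a + a*log(2)/2 - k*log(cos(2*a))/2


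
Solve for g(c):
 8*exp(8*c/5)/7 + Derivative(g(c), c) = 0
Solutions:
 g(c) = C1 - 5*exp(8*c/5)/7


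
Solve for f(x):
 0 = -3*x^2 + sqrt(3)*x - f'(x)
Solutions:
 f(x) = C1 - x^3 + sqrt(3)*x^2/2


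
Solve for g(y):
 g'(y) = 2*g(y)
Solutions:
 g(y) = C1*exp(2*y)


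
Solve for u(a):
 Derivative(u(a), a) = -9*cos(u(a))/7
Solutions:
 9*a/7 - log(sin(u(a)) - 1)/2 + log(sin(u(a)) + 1)/2 = C1


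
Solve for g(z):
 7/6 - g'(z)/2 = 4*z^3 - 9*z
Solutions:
 g(z) = C1 - 2*z^4 + 9*z^2 + 7*z/3


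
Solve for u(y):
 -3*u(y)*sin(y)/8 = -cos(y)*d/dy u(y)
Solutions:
 u(y) = C1/cos(y)^(3/8)


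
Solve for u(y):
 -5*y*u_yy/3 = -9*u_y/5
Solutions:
 u(y) = C1 + C2*y^(52/25)


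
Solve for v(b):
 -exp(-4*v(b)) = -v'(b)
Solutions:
 v(b) = log(-I*(C1 + 4*b)^(1/4))
 v(b) = log(I*(C1 + 4*b)^(1/4))
 v(b) = log(-(C1 + 4*b)^(1/4))
 v(b) = log(C1 + 4*b)/4


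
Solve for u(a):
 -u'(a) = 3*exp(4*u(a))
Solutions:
 u(a) = log(-I*(1/(C1 + 12*a))^(1/4))
 u(a) = log(I*(1/(C1 + 12*a))^(1/4))
 u(a) = log(-(1/(C1 + 12*a))^(1/4))
 u(a) = log(1/(C1 + 12*a))/4


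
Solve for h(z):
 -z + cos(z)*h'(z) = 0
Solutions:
 h(z) = C1 + Integral(z/cos(z), z)


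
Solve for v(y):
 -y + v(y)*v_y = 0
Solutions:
 v(y) = -sqrt(C1 + y^2)
 v(y) = sqrt(C1 + y^2)


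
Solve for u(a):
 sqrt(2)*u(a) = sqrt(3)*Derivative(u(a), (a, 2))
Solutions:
 u(a) = C1*exp(-2^(1/4)*3^(3/4)*a/3) + C2*exp(2^(1/4)*3^(3/4)*a/3)


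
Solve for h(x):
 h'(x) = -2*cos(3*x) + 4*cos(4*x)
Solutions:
 h(x) = C1 - 2*sin(3*x)/3 + sin(4*x)


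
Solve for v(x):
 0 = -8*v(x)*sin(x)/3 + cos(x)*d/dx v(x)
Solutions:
 v(x) = C1/cos(x)^(8/3)


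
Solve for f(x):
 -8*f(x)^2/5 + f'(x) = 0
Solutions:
 f(x) = -5/(C1 + 8*x)


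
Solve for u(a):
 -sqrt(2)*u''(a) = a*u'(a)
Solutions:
 u(a) = C1 + C2*erf(2^(1/4)*a/2)


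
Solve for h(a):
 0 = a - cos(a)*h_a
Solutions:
 h(a) = C1 + Integral(a/cos(a), a)


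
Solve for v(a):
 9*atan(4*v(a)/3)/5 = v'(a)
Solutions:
 Integral(1/atan(4*_y/3), (_y, v(a))) = C1 + 9*a/5


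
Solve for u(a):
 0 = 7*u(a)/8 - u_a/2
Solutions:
 u(a) = C1*exp(7*a/4)


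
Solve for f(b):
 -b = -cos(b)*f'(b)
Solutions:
 f(b) = C1 + Integral(b/cos(b), b)


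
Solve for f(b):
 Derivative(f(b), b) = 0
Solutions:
 f(b) = C1


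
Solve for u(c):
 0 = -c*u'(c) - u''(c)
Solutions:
 u(c) = C1 + C2*erf(sqrt(2)*c/2)


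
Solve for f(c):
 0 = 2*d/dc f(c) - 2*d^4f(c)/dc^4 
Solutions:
 f(c) = C1 + C4*exp(c) + (C2*sin(sqrt(3)*c/2) + C3*cos(sqrt(3)*c/2))*exp(-c/2)


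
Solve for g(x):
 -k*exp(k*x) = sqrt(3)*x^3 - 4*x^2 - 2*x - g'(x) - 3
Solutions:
 g(x) = C1 + sqrt(3)*x^4/4 - 4*x^3/3 - x^2 - 3*x + exp(k*x)


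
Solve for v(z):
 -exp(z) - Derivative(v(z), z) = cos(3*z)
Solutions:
 v(z) = C1 - exp(z) - sin(3*z)/3


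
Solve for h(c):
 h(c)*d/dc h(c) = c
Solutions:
 h(c) = -sqrt(C1 + c^2)
 h(c) = sqrt(C1 + c^2)


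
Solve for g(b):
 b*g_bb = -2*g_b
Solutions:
 g(b) = C1 + C2/b


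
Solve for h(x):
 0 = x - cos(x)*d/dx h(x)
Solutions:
 h(x) = C1 + Integral(x/cos(x), x)


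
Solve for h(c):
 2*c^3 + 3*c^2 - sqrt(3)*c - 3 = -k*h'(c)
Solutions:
 h(c) = C1 - c^4/(2*k) - c^3/k + sqrt(3)*c^2/(2*k) + 3*c/k


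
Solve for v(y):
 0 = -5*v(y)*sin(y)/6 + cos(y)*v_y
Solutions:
 v(y) = C1/cos(y)^(5/6)


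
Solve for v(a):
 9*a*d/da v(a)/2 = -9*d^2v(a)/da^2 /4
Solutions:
 v(a) = C1 + C2*erf(a)


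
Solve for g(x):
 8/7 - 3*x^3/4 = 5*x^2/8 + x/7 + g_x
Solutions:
 g(x) = C1 - 3*x^4/16 - 5*x^3/24 - x^2/14 + 8*x/7


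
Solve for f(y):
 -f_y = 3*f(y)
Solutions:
 f(y) = C1*exp(-3*y)


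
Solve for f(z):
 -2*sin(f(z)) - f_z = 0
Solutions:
 f(z) = -acos((-C1 - exp(4*z))/(C1 - exp(4*z))) + 2*pi
 f(z) = acos((-C1 - exp(4*z))/(C1 - exp(4*z)))


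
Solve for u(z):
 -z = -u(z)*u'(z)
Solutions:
 u(z) = -sqrt(C1 + z^2)
 u(z) = sqrt(C1 + z^2)


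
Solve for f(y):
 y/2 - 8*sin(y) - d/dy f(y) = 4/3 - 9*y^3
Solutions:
 f(y) = C1 + 9*y^4/4 + y^2/4 - 4*y/3 + 8*cos(y)


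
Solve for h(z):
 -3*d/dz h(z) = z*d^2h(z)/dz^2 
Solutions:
 h(z) = C1 + C2/z^2


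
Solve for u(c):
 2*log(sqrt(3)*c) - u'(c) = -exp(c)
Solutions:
 u(c) = C1 + 2*c*log(c) + c*(-2 + log(3)) + exp(c)


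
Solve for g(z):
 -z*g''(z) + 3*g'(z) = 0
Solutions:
 g(z) = C1 + C2*z^4


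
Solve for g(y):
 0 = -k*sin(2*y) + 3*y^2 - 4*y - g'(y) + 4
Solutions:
 g(y) = C1 + k*cos(2*y)/2 + y^3 - 2*y^2 + 4*y


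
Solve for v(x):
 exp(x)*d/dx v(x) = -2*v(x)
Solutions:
 v(x) = C1*exp(2*exp(-x))


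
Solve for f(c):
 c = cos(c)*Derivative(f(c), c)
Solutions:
 f(c) = C1 + Integral(c/cos(c), c)


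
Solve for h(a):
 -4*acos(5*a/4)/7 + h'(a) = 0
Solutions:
 h(a) = C1 + 4*a*acos(5*a/4)/7 - 4*sqrt(16 - 25*a^2)/35


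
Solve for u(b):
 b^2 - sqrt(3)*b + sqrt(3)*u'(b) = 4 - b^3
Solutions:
 u(b) = C1 - sqrt(3)*b^4/12 - sqrt(3)*b^3/9 + b^2/2 + 4*sqrt(3)*b/3


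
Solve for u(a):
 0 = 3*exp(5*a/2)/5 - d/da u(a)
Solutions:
 u(a) = C1 + 6*exp(5*a/2)/25


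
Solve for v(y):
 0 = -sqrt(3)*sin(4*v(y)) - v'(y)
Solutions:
 v(y) = -acos((-C1 - exp(8*sqrt(3)*y))/(C1 - exp(8*sqrt(3)*y)))/4 + pi/2
 v(y) = acos((-C1 - exp(8*sqrt(3)*y))/(C1 - exp(8*sqrt(3)*y)))/4


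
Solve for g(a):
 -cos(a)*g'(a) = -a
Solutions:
 g(a) = C1 + Integral(a/cos(a), a)


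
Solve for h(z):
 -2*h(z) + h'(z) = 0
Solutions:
 h(z) = C1*exp(2*z)


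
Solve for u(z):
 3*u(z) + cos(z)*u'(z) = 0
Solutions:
 u(z) = C1*(sin(z) - 1)^(3/2)/(sin(z) + 1)^(3/2)


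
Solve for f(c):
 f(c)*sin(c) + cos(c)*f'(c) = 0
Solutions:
 f(c) = C1*cos(c)


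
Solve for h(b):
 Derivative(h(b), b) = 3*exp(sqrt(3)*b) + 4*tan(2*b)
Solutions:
 h(b) = C1 + sqrt(3)*exp(sqrt(3)*b) - 2*log(cos(2*b))


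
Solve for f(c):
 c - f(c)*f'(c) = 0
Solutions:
 f(c) = -sqrt(C1 + c^2)
 f(c) = sqrt(C1 + c^2)


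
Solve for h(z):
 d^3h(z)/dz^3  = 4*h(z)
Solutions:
 h(z) = C3*exp(2^(2/3)*z) + (C1*sin(2^(2/3)*sqrt(3)*z/2) + C2*cos(2^(2/3)*sqrt(3)*z/2))*exp(-2^(2/3)*z/2)


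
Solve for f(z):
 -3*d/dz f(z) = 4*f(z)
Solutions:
 f(z) = C1*exp(-4*z/3)


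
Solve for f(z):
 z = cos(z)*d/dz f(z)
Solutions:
 f(z) = C1 + Integral(z/cos(z), z)


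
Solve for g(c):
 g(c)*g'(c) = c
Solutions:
 g(c) = -sqrt(C1 + c^2)
 g(c) = sqrt(C1 + c^2)


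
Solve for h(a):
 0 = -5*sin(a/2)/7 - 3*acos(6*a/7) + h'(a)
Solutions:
 h(a) = C1 + 3*a*acos(6*a/7) - sqrt(49 - 36*a^2)/2 - 10*cos(a/2)/7


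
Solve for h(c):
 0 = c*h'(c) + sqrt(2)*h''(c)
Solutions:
 h(c) = C1 + C2*erf(2^(1/4)*c/2)


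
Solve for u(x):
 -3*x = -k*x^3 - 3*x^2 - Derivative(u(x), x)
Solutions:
 u(x) = C1 - k*x^4/4 - x^3 + 3*x^2/2


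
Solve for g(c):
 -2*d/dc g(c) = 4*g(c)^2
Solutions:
 g(c) = 1/(C1 + 2*c)


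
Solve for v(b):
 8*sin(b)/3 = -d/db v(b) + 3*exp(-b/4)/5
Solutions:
 v(b) = C1 + 8*cos(b)/3 - 12*exp(-b/4)/5


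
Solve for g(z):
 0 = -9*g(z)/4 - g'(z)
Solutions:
 g(z) = C1*exp(-9*z/4)


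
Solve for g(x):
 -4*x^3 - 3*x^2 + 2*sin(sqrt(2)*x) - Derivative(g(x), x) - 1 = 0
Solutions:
 g(x) = C1 - x^4 - x^3 - x - sqrt(2)*cos(sqrt(2)*x)


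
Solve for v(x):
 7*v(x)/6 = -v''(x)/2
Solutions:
 v(x) = C1*sin(sqrt(21)*x/3) + C2*cos(sqrt(21)*x/3)


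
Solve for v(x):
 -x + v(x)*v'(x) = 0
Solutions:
 v(x) = -sqrt(C1 + x^2)
 v(x) = sqrt(C1 + x^2)


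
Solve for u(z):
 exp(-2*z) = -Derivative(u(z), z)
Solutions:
 u(z) = C1 + exp(-2*z)/2


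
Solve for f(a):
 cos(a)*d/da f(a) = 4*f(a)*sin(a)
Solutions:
 f(a) = C1/cos(a)^4


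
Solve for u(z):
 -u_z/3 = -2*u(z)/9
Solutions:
 u(z) = C1*exp(2*z/3)


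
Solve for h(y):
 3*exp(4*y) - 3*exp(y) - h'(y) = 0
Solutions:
 h(y) = C1 + 3*exp(4*y)/4 - 3*exp(y)


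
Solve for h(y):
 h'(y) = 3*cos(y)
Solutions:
 h(y) = C1 + 3*sin(y)


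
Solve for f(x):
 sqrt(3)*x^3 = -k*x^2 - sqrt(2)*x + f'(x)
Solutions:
 f(x) = C1 + k*x^3/3 + sqrt(3)*x^4/4 + sqrt(2)*x^2/2


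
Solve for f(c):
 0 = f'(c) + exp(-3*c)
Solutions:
 f(c) = C1 + exp(-3*c)/3


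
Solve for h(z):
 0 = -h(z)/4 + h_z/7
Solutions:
 h(z) = C1*exp(7*z/4)


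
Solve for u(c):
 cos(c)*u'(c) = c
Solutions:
 u(c) = C1 + Integral(c/cos(c), c)


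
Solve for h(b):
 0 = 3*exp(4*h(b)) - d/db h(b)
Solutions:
 h(b) = log(-(-1/(C1 + 12*b))^(1/4))
 h(b) = log(-1/(C1 + 12*b))/4
 h(b) = log(-I*(-1/(C1 + 12*b))^(1/4))
 h(b) = log(I*(-1/(C1 + 12*b))^(1/4))


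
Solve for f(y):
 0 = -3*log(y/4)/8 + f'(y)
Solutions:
 f(y) = C1 + 3*y*log(y)/8 - 3*y*log(2)/4 - 3*y/8


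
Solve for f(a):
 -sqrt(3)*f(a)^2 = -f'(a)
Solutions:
 f(a) = -1/(C1 + sqrt(3)*a)


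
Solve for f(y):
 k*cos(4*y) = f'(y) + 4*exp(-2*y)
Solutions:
 f(y) = C1 + k*sin(4*y)/4 + 2*exp(-2*y)


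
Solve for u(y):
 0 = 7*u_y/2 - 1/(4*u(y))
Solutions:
 u(y) = -sqrt(C1 + 7*y)/7
 u(y) = sqrt(C1 + 7*y)/7


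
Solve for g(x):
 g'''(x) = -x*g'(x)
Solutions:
 g(x) = C1 + Integral(C2*airyai(-x) + C3*airybi(-x), x)


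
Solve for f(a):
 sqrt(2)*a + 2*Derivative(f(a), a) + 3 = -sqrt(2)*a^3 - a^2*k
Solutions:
 f(a) = C1 - sqrt(2)*a^4/8 - a^3*k/6 - sqrt(2)*a^2/4 - 3*a/2


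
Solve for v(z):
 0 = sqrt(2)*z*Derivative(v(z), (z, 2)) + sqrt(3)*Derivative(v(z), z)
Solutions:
 v(z) = C1 + C2*z^(1 - sqrt(6)/2)


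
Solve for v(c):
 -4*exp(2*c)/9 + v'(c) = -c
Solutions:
 v(c) = C1 - c^2/2 + 2*exp(2*c)/9


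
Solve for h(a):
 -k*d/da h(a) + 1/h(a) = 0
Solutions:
 h(a) = -sqrt(C1 + 2*a/k)
 h(a) = sqrt(C1 + 2*a/k)


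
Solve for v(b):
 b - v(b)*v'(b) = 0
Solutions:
 v(b) = -sqrt(C1 + b^2)
 v(b) = sqrt(C1 + b^2)


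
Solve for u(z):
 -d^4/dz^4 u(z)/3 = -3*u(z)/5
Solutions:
 u(z) = C1*exp(-sqrt(3)*5^(3/4)*z/5) + C2*exp(sqrt(3)*5^(3/4)*z/5) + C3*sin(sqrt(3)*5^(3/4)*z/5) + C4*cos(sqrt(3)*5^(3/4)*z/5)


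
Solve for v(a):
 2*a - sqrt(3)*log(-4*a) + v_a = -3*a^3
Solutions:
 v(a) = C1 - 3*a^4/4 - a^2 + sqrt(3)*a*log(-a) + sqrt(3)*a*(-1 + 2*log(2))


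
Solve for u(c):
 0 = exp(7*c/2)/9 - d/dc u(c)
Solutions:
 u(c) = C1 + 2*exp(7*c/2)/63


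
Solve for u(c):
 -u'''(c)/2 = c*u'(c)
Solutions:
 u(c) = C1 + Integral(C2*airyai(-2^(1/3)*c) + C3*airybi(-2^(1/3)*c), c)


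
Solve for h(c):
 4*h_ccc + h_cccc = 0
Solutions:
 h(c) = C1 + C2*c + C3*c^2 + C4*exp(-4*c)


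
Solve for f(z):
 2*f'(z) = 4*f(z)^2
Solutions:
 f(z) = -1/(C1 + 2*z)


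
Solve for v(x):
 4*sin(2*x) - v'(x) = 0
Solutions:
 v(x) = C1 - 2*cos(2*x)


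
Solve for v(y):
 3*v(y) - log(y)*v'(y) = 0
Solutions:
 v(y) = C1*exp(3*li(y))


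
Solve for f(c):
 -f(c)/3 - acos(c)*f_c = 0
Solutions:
 f(c) = C1*exp(-Integral(1/acos(c), c)/3)


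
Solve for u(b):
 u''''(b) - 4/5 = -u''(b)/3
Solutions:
 u(b) = C1 + C2*b + C3*sin(sqrt(3)*b/3) + C4*cos(sqrt(3)*b/3) + 6*b^2/5


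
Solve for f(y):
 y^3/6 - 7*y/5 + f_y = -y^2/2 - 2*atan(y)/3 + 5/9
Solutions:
 f(y) = C1 - y^4/24 - y^3/6 + 7*y^2/10 - 2*y*atan(y)/3 + 5*y/9 + log(y^2 + 1)/3


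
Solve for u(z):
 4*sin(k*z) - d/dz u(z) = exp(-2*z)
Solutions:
 u(z) = C1 + exp(-2*z)/2 - 4*cos(k*z)/k


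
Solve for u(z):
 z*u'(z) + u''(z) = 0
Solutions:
 u(z) = C1 + C2*erf(sqrt(2)*z/2)


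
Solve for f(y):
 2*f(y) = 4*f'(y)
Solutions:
 f(y) = C1*exp(y/2)


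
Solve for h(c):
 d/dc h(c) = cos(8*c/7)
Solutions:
 h(c) = C1 + 7*sin(8*c/7)/8


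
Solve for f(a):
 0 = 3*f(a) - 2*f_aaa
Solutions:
 f(a) = C3*exp(2^(2/3)*3^(1/3)*a/2) + (C1*sin(2^(2/3)*3^(5/6)*a/4) + C2*cos(2^(2/3)*3^(5/6)*a/4))*exp(-2^(2/3)*3^(1/3)*a/4)


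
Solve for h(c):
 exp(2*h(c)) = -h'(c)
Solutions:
 h(c) = log(-sqrt(-1/(C1 - c))) - log(2)/2
 h(c) = log(-1/(C1 - c))/2 - log(2)/2


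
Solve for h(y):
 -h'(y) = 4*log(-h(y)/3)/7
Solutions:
 7*Integral(1/(log(-_y) - log(3)), (_y, h(y)))/4 = C1 - y


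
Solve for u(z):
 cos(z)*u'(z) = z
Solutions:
 u(z) = C1 + Integral(z/cos(z), z)


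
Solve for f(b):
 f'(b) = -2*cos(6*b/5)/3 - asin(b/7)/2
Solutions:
 f(b) = C1 - b*asin(b/7)/2 - sqrt(49 - b^2)/2 - 5*sin(6*b/5)/9


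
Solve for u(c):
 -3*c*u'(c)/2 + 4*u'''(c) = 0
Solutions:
 u(c) = C1 + Integral(C2*airyai(3^(1/3)*c/2) + C3*airybi(3^(1/3)*c/2), c)


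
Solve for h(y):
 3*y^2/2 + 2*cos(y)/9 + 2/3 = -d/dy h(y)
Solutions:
 h(y) = C1 - y^3/2 - 2*y/3 - 2*sin(y)/9


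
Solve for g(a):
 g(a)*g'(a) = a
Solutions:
 g(a) = -sqrt(C1 + a^2)
 g(a) = sqrt(C1 + a^2)


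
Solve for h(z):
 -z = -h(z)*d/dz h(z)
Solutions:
 h(z) = -sqrt(C1 + z^2)
 h(z) = sqrt(C1 + z^2)


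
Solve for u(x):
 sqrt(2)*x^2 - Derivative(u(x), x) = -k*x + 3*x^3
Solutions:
 u(x) = C1 + k*x^2/2 - 3*x^4/4 + sqrt(2)*x^3/3


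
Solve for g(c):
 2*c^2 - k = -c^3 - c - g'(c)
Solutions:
 g(c) = C1 - c^4/4 - 2*c^3/3 - c^2/2 + c*k


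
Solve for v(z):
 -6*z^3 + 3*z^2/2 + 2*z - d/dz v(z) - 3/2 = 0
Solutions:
 v(z) = C1 - 3*z^4/2 + z^3/2 + z^2 - 3*z/2


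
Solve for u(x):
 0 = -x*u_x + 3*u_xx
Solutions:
 u(x) = C1 + C2*erfi(sqrt(6)*x/6)


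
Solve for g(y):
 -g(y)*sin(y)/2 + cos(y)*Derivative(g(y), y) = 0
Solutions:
 g(y) = C1/sqrt(cos(y))


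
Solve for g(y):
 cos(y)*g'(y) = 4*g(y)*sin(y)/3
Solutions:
 g(y) = C1/cos(y)^(4/3)


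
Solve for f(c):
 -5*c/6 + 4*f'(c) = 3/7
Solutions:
 f(c) = C1 + 5*c^2/48 + 3*c/28


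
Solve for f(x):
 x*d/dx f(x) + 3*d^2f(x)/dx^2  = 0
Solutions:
 f(x) = C1 + C2*erf(sqrt(6)*x/6)


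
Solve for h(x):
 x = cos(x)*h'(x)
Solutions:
 h(x) = C1 + Integral(x/cos(x), x)


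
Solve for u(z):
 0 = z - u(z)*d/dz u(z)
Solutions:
 u(z) = -sqrt(C1 + z^2)
 u(z) = sqrt(C1 + z^2)


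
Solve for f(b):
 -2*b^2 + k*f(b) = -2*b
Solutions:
 f(b) = 2*b*(b - 1)/k


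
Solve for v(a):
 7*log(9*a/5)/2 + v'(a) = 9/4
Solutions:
 v(a) = C1 - 7*a*log(a)/2 - 7*a*log(3) + 7*a*log(5)/2 + 23*a/4


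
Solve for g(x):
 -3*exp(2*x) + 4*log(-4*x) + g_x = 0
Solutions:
 g(x) = C1 - 4*x*log(-x) + 4*x*(1 - 2*log(2)) + 3*exp(2*x)/2


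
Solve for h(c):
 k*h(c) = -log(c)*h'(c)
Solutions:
 h(c) = C1*exp(-k*li(c))


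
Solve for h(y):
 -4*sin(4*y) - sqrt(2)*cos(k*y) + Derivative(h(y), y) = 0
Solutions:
 h(y) = C1 - cos(4*y) + sqrt(2)*sin(k*y)/k


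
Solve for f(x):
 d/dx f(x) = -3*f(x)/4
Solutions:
 f(x) = C1*exp(-3*x/4)


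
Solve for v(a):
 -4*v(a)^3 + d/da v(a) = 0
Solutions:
 v(a) = -sqrt(2)*sqrt(-1/(C1 + 4*a))/2
 v(a) = sqrt(2)*sqrt(-1/(C1 + 4*a))/2


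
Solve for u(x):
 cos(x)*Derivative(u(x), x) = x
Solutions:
 u(x) = C1 + Integral(x/cos(x), x)


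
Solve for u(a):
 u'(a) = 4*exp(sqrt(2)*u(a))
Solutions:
 u(a) = sqrt(2)*(2*log(-1/(C1 + 4*a)) - log(2))/4


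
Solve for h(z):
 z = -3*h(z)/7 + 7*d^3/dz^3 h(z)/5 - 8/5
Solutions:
 h(z) = C3*exp(105^(1/3)*z/7) - 7*z/3 + (C1*sin(3^(5/6)*35^(1/3)*z/14) + C2*cos(3^(5/6)*35^(1/3)*z/14))*exp(-105^(1/3)*z/14) - 56/15


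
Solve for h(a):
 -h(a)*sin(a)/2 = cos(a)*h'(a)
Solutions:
 h(a) = C1*sqrt(cos(a))


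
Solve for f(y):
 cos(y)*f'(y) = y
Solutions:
 f(y) = C1 + Integral(y/cos(y), y)


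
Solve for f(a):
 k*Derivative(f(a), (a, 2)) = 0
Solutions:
 f(a) = C1 + C2*a


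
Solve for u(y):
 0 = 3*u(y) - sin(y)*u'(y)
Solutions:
 u(y) = C1*(cos(y) - 1)^(3/2)/(cos(y) + 1)^(3/2)


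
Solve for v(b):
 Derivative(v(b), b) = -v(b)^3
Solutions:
 v(b) = -sqrt(2)*sqrt(-1/(C1 - b))/2
 v(b) = sqrt(2)*sqrt(-1/(C1 - b))/2


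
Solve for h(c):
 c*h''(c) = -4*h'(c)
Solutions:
 h(c) = C1 + C2/c^3


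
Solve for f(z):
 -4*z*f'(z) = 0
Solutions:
 f(z) = C1


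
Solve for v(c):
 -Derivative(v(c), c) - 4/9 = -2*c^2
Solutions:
 v(c) = C1 + 2*c^3/3 - 4*c/9


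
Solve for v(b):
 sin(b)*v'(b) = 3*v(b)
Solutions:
 v(b) = C1*(cos(b) - 1)^(3/2)/(cos(b) + 1)^(3/2)


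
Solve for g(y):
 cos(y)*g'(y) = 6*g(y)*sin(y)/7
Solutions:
 g(y) = C1/cos(y)^(6/7)


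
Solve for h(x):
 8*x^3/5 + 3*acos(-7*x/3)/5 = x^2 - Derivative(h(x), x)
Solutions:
 h(x) = C1 - 2*x^4/5 + x^3/3 - 3*x*acos(-7*x/3)/5 - 3*sqrt(9 - 49*x^2)/35


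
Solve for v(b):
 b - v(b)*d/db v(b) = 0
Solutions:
 v(b) = -sqrt(C1 + b^2)
 v(b) = sqrt(C1 + b^2)


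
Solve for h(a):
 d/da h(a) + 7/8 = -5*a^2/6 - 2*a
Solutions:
 h(a) = C1 - 5*a^3/18 - a^2 - 7*a/8


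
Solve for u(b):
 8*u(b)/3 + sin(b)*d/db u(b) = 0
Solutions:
 u(b) = C1*(cos(b) + 1)^(4/3)/(cos(b) - 1)^(4/3)


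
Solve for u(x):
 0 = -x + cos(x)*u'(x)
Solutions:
 u(x) = C1 + Integral(x/cos(x), x)


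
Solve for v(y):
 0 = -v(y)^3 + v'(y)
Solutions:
 v(y) = -sqrt(2)*sqrt(-1/(C1 + y))/2
 v(y) = sqrt(2)*sqrt(-1/(C1 + y))/2


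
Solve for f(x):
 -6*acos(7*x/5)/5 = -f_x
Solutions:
 f(x) = C1 + 6*x*acos(7*x/5)/5 - 6*sqrt(25 - 49*x^2)/35


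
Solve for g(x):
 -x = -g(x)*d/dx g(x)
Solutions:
 g(x) = -sqrt(C1 + x^2)
 g(x) = sqrt(C1 + x^2)


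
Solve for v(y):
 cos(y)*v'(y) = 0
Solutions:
 v(y) = C1


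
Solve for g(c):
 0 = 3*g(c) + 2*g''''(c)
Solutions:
 g(c) = (C1*sin(6^(1/4)*c/2) + C2*cos(6^(1/4)*c/2))*exp(-6^(1/4)*c/2) + (C3*sin(6^(1/4)*c/2) + C4*cos(6^(1/4)*c/2))*exp(6^(1/4)*c/2)


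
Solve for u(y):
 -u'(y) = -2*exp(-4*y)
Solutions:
 u(y) = C1 - exp(-4*y)/2


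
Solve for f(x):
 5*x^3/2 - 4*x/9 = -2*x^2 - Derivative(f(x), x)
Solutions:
 f(x) = C1 - 5*x^4/8 - 2*x^3/3 + 2*x^2/9


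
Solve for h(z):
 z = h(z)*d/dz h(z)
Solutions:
 h(z) = -sqrt(C1 + z^2)
 h(z) = sqrt(C1 + z^2)


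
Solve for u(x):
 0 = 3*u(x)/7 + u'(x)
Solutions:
 u(x) = C1*exp(-3*x/7)


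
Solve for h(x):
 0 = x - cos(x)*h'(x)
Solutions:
 h(x) = C1 + Integral(x/cos(x), x)


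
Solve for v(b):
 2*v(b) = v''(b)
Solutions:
 v(b) = C1*exp(-sqrt(2)*b) + C2*exp(sqrt(2)*b)


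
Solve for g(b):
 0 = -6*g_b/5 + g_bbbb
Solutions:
 g(b) = C1 + C4*exp(5^(2/3)*6^(1/3)*b/5) + (C2*sin(2^(1/3)*3^(5/6)*5^(2/3)*b/10) + C3*cos(2^(1/3)*3^(5/6)*5^(2/3)*b/10))*exp(-5^(2/3)*6^(1/3)*b/10)


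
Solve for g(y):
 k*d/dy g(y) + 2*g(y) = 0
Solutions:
 g(y) = C1*exp(-2*y/k)


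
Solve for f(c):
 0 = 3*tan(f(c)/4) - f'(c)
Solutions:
 f(c) = -4*asin(C1*exp(3*c/4)) + 4*pi
 f(c) = 4*asin(C1*exp(3*c/4))


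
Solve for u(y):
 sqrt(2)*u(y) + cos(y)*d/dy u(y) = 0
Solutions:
 u(y) = C1*(sin(y) - 1)^(sqrt(2)/2)/(sin(y) + 1)^(sqrt(2)/2)


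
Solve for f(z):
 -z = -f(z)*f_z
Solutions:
 f(z) = -sqrt(C1 + z^2)
 f(z) = sqrt(C1 + z^2)


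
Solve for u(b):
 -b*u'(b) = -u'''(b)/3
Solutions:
 u(b) = C1 + Integral(C2*airyai(3^(1/3)*b) + C3*airybi(3^(1/3)*b), b)


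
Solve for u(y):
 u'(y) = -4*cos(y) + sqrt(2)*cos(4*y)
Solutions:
 u(y) = C1 - 4*sin(y) + sqrt(2)*sin(4*y)/4


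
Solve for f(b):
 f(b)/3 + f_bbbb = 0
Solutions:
 f(b) = (C1*sin(sqrt(2)*3^(3/4)*b/6) + C2*cos(sqrt(2)*3^(3/4)*b/6))*exp(-sqrt(2)*3^(3/4)*b/6) + (C3*sin(sqrt(2)*3^(3/4)*b/6) + C4*cos(sqrt(2)*3^(3/4)*b/6))*exp(sqrt(2)*3^(3/4)*b/6)


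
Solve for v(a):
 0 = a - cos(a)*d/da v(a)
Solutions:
 v(a) = C1 + Integral(a/cos(a), a)
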